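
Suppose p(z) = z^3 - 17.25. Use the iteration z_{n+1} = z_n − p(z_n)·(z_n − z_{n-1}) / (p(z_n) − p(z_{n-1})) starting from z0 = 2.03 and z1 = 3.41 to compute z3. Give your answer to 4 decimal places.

2.5401

p(2.03) = -8.884573, p(3.41) = 22.401821
z2 = 3.410000 − 22.401821·(3.410000 − 2.030000) / (22.401821 − (-8.884573)) = 3.410000 − (30.914513)/(31.286394) = 2.421886
p(2.421886) = -3.044345
z3 = 2.421886 − (-3.044345)·(2.421886 − 3.410000) / (-3.044345 − 22.401821) = 2.421886 − (3.008158)/(-25.446166) = 2.540103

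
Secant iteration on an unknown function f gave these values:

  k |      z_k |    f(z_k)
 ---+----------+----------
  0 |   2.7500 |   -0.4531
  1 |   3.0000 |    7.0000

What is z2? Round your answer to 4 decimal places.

z2 = 3.0000 − 7.0000·(3.0000 − 2.7500) / (7.0000 − (-0.4531))
   = 3.0000 − (1.750000)/(7.453100) = 2.765198

2.7652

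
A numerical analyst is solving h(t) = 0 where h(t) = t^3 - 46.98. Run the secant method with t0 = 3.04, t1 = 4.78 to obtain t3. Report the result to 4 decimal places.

h(3.04) = -18.885536, h(4.78) = 62.235352
t2 = 4.780000 − 62.235352·(4.780000 − 3.040000) / (62.235352 − (-18.885536)) = 4.780000 − (108.289512)/(81.120888) = 3.445085
h(3.445085) = -6.091637
t3 = 3.445085 − (-6.091637)·(3.445085 − 4.780000) / (-6.091637 − 62.235352) = 3.445085 − (8.131820)/(-68.326989) = 3.564098

3.5641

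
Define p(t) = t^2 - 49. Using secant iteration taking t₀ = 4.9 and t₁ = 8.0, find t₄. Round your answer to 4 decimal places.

7.0001

p(4.9) = -24.990000, p(8.0) = 15.000000
t₂ = 8.000000 − 15.000000·(8.000000 − 4.900000) / (15.000000 − (-24.990000)) = 8.000000 − (46.500000)/(39.990000) = 6.837209
p(6.837209) = -2.252569
t₃ = 6.837209 − (-2.252569)·(6.837209 − 8.000000) / (-2.252569 − 15.000000) = 6.837209 − (2.619266)/(-17.252569) = 6.989028
p(6.989028) = -0.153485
t₄ = 6.989028 − (-0.153485)·(6.989028 − 6.837209) / (-0.153485 − (-2.252569)) = 6.989028 − (-0.023302)/(2.099084) = 7.000129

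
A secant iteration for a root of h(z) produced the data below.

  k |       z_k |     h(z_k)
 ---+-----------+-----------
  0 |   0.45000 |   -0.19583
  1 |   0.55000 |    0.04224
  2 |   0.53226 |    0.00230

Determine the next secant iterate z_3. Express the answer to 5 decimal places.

z_3 = 0.53226 − 0.00230·(0.53226 − 0.55000) / (0.00230 − 0.04224)
   = 0.53226 − (-0.0000408)/(-0.0399400) = 0.5312384

0.53124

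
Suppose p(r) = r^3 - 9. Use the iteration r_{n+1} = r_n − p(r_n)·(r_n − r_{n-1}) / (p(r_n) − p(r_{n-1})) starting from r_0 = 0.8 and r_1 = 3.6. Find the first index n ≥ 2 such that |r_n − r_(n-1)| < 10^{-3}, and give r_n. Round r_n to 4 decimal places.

n = 8, r_n = 2.0801

p(0.8) = -8.488000, p(3.6) = 37.656000
r_2 = 3.600000 − 37.656000·(2.800000)/(46.144000) = 1.315049;  |Δ| = 2.284951
p(1.315049) = -6.725817
r_3 = 1.315049 − (-6.725817)·(-2.284951)/(-44.381817) = 1.661320;  |Δ| = 0.346272
p(1.661320) = -4.414781
r_4 = 1.661320 − (-4.414781)·(0.346272)/(2.311036) = 2.322804;  |Δ| = 0.661484
p(2.322804) = 3.532506
r_5 = 2.322804 − 3.532506·(0.661484)/(7.947287) = 2.028780;  |Δ| = 0.294024
p(2.028780) = -0.649647
r_6 = 2.028780 − (-0.649647)·(-0.294024)/(-4.182153) = 2.074453;  |Δ| = 0.045673
p(2.074453) = -0.072890
r_7 = 2.074453 − (-0.072890)·(0.045673)/(0.576757) = 2.080225;  |Δ| = 0.005772
p(2.080225) = 0.001836
r_8 = 2.080225 − 0.001836·(0.005772)/(0.074727) = 2.080083;  |Δ| = 0.000142
|r_8 − r_7| = 0.000142 < 10^{-3}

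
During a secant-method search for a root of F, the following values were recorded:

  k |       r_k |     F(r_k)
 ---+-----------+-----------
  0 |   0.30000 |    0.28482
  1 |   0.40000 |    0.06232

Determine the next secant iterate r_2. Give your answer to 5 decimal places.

r_2 = 0.40000 − 0.06232·(0.40000 − 0.30000) / (0.06232 − 0.28482)
   = 0.40000 − (0.0062320)/(-0.2225000) = 0.4280090

0.42801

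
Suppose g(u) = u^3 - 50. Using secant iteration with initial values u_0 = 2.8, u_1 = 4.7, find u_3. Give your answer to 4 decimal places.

3.6282

g(2.8) = -28.048000, g(4.7) = 53.823000
u_2 = 4.700000 − 53.823000·(4.700000 − 2.800000) / (53.823000 − (-28.048000)) = 4.700000 − (102.263700)/(81.871000) = 3.450917
g(3.450917) = -8.903634
u_3 = 3.450917 − (-8.903634)·(3.450917 − 4.700000) / (-8.903634 − 53.823000) = 3.450917 − (11.121380)/(-62.726634) = 3.628216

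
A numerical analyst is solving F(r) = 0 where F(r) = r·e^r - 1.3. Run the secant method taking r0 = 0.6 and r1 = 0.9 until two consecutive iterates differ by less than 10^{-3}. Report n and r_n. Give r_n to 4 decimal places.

F(0.6) = -0.206729, F(0.9) = 0.913643
r2 = 0.900000 − 0.913643·(0.300000)/(1.120372) = 0.655355;  |Δ| = 0.244645
F(0.655355) = -0.037899
r3 = 0.655355 − (-0.037899)·(-0.244645)/(-0.951542) = 0.665099;  |Δ| = 0.009744
F(0.665099) = -0.006592
r4 = 0.665099 − (-0.006592)·(0.009744)/(0.031307) = 0.667151;  |Δ| = 0.002052
F(0.667151) = 0.000062
r5 = 0.667151 − 0.000062·(0.002052)/(0.006655) = 0.667132;  |Δ| = 0.000019
|r5 − r4| = 0.000019 < 10^{-3}

n = 5, r_n = 0.6671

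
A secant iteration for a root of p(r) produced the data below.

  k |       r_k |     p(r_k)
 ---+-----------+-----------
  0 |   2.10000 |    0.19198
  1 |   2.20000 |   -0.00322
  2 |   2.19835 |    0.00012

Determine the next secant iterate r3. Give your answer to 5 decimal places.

r3 = 2.19835 − 0.00012·(2.19835 − 2.20000) / (0.00012 − (-0.00322))
   = 2.19835 − (-0.0000002)/(0.0033400) = 2.1984093

2.19841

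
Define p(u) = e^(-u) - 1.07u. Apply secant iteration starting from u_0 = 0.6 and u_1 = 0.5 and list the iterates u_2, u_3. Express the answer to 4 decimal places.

0.5434, 0.5430

p(0.6) = -0.093188, p(0.5) = 0.071531
u_2 = 0.500000 − 0.071531·(0.500000 − 0.600000) / (0.071531 − (-0.093188)) = 0.500000 − (-0.007153)/(0.164719) = 0.543426
p(0.543426) = -0.000710
u_3 = 0.543426 − (-0.000710)·(0.543426 − 0.500000) / (-0.000710 − 0.071531) = 0.543426 − (-0.000031)/(-0.072241) = 0.542999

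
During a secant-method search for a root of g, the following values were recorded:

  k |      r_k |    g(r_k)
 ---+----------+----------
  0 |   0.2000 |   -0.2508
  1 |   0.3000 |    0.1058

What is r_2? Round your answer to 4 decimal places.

r_2 = 0.3000 − 0.1058·(0.3000 − 0.2000) / (0.1058 − (-0.2508))
   = 0.3000 − (0.010580)/(0.356600) = 0.270331

0.2703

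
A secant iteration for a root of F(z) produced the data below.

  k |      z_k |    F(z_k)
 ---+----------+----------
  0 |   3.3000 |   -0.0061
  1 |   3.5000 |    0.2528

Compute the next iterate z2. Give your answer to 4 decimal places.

z2 = 3.5000 − 0.2528·(3.5000 − 3.3000) / (0.2528 − (-0.0061))
   = 3.5000 − (0.050560)/(0.258900) = 3.304712

3.3047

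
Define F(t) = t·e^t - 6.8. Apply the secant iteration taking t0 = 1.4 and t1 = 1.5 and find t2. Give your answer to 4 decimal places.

1.5074

F(1.4) = -1.122720, F(1.5) = -0.077466
t2 = 1.500000 − (-0.077466)·(1.500000 − 1.400000) / (-0.077466 − (-1.122720)) = 1.500000 − (-0.007747)/(1.045254) = 1.507411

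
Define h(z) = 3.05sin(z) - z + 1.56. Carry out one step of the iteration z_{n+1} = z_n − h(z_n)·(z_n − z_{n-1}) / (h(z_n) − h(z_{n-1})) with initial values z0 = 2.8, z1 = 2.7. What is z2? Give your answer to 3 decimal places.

h(2.8) = -0.21829, h(2.7) = 0.16351
z2 = 2.70000 − 0.16351·(2.70000 − 2.80000) / (0.16351 − (-0.21829)) = 2.70000 − (-0.01635)/(0.38179) = 2.74283

2.743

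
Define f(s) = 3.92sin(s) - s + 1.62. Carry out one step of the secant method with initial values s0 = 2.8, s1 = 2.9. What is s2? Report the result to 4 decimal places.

f(2.8) = 0.133154, f(2.9) = -0.342143
s2 = 2.900000 − (-0.342143)·(2.900000 − 2.800000) / (-0.342143 − 0.133154) = 2.900000 − (-0.034214)/(-0.475296) = 2.828015

2.8280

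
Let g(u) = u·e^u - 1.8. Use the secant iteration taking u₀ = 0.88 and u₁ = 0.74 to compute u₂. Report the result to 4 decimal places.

g(0.88) = 0.321592, g(0.74) = -0.249008
u₂ = 0.740000 − (-0.249008)·(0.740000 − 0.880000) / (-0.249008 − 0.321592) = 0.740000 − (0.034861)/(-0.570599) = 0.801096

0.8011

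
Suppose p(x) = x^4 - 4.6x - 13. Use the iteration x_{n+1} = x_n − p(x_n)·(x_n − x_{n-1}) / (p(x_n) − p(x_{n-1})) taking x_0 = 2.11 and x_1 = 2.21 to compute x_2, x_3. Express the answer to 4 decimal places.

p(2.11) = -2.884806, p(2.21) = 0.688433
x_2 = 2.210000 − 0.688433·(2.210000 − 2.110000) / (0.688433 − (-2.884806)) = 2.210000 − (0.068843)/(3.573238) = 2.190734
p(2.190734) = -0.043961
x_3 = 2.190734 − (-0.043961)·(2.190734 − 2.210000) / (-0.043961 − 0.688433) = 2.190734 − (0.000847)/(-0.732394) = 2.191890

2.1907, 2.1919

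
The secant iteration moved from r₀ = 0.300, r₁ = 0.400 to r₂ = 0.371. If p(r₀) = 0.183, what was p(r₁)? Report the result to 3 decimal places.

-0.075

The secant line through (0.300, 0.183) and (0.400, p(r₁)) crosses zero at r₂ = 0.371.
So (0.300, 0.183), (0.400, p(r₁)), (0.371, 0) are collinear:
p(r₁) = 0.183 · (0.400 − 0.371) / (0.300 − 0.371) = 0.183 · (0.02900)/(-0.07100) = -0.07475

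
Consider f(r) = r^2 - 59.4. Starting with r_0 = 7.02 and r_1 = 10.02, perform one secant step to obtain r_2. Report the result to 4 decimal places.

f(7.02) = -10.119600, f(10.02) = 41.000400
r_2 = 10.020000 − 41.000400·(10.020000 − 7.020000) / (41.000400 − (-10.119600)) = 10.020000 − (123.001200)/(51.120000) = 7.613873

7.6139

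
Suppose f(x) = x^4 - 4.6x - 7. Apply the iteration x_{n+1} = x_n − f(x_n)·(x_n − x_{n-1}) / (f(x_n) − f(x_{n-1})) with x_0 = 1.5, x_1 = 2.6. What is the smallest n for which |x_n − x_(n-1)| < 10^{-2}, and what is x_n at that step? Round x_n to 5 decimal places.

f(1.5) = -8.8375000, f(2.6) = 26.7376000
x_2 = 2.6000000 − 26.7376000·(1.1000000)/(35.5751000) = 1.7732599;  |Δ| = 0.8267401
f(1.7732599) = -5.2694246
x_3 = 1.7732599 − (-5.2694246)·(-0.8267401)/(-32.0070246) = 1.9093690;  |Δ| = 0.1361090
f(1.9093690) = -2.4920430
x_4 = 1.9093690 − (-2.4920430)·(0.1361090)/(2.7773817) = 2.0314946;  |Δ| = 0.1221256
f(2.0314946) = 0.6870085
x_5 = 2.0314946 − 0.6870085·(0.1221256)/(3.1790515) = 2.0051026;  |Δ| = 0.0263919
f(2.0051026) = -0.0595615
x_6 = 2.0051026 − (-0.0595615)·(-0.0263919)/(-0.7465701) = 2.0072082;  |Δ| = 0.0021056
|x_6 − x_5| = 0.0021056 < 10^{-2}

n = 6, x_n = 2.00721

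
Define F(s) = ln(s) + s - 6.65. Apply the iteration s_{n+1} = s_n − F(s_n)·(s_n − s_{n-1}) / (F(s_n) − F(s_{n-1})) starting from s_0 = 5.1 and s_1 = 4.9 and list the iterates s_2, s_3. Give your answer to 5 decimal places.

F(5.1) = 0.0792405, F(4.9) = -0.1607648
s_2 = 4.9000000 − (-0.1607648)·(4.9000000 − 5.1000000) / (-0.1607648 − 0.0792405) = 4.9000000 − (0.0321530)/(-0.2400053) = 5.0339677
F(5.0339677) = 0.0001762
s_3 = 5.0339677 − 0.0001762·(5.0339677 − 4.9000000) / (0.0001762 − (-0.1607648)) = 5.0339677 − (0.0000236)/(0.1609410) = 5.0338210

5.03397, 5.03382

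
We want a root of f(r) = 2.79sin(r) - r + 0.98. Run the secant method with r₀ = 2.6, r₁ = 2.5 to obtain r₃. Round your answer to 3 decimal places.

2.546

f(2.6) = -0.18175, f(2.5) = 0.14974
r₂ = 2.50000 − 0.14974·(2.50000 − 2.60000) / (0.14974 − (-0.18175)) = 2.50000 − (-0.01497)/(0.33149) = 2.54517
f(2.54517) = 0.00193
r₃ = 2.54517 − 0.00193·(2.54517 − 2.50000) / (0.00193 − 0.14974) = 2.54517 − (0.00009)/(-0.14781) = 2.54576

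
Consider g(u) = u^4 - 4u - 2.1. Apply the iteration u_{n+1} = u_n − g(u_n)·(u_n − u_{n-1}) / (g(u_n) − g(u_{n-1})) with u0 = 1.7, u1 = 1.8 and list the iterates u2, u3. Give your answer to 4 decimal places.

g(1.7) = -0.547900, g(1.8) = 1.197600
u2 = 1.800000 − 1.197600·(1.800000 − 1.700000) / (1.197600 − (-0.547900)) = 1.800000 − (0.119760)/(1.745500) = 1.731389
g(1.731389) = -0.039299
u3 = 1.731389 − (-0.039299)·(1.731389 − 1.800000) / (-0.039299 − 1.197600) = 1.731389 − (0.002696)/(-1.236899) = 1.733569

1.7314, 1.7336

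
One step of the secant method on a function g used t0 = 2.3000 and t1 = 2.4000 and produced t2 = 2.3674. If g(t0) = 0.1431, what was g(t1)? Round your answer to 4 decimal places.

-0.0692

The secant line through (2.3000, 0.1431) and (2.4000, g(t1)) crosses zero at t2 = 2.3674.
So (2.3000, 0.1431), (2.4000, g(t1)), (2.3674, 0) are collinear:
g(t1) = 0.1431 · (2.4000 − 2.3674) / (2.3000 − 2.3674) = 0.1431 · (0.032600)/(-0.067400) = -0.069215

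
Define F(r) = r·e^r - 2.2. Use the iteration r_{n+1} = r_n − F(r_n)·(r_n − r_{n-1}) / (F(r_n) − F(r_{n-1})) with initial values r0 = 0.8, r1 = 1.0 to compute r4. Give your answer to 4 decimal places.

0.8971

F(0.8) = -0.419567, F(1.0) = 0.518282
r2 = 1.000000 − 0.518282·(1.000000 − 0.800000) / (0.518282 − (-0.419567)) = 1.000000 − (0.103656)/(0.937849) = 0.889474
F(0.889474) = -0.035153
r3 = 0.889474 − (-0.035153)·(0.889474 − 1.000000) / (-0.035153 − 0.518282) = 0.889474 − (0.003885)/(-0.553435) = 0.896495
F(0.896495) = -0.002695
r4 = 0.896495 − (-0.002695)·(0.896495 − 0.889474) / (-0.002695 − (-0.035153)) = 0.896495 − (-0.000019)/(0.032458) = 0.897078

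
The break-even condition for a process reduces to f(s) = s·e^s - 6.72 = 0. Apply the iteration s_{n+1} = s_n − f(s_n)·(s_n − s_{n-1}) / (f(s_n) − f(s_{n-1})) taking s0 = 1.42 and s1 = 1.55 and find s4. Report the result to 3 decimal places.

f(1.42) = -0.84529, f(1.55) = 0.58278
s2 = 1.55000 − 0.58278·(1.55000 − 1.42000) / (0.58278 − (-0.84529)) = 1.55000 − (0.07576)/(1.42807) = 1.49695
f(1.49695) = -0.03158
s3 = 1.49695 − (-0.03158)·(1.49695 − 1.55000) / (-0.03158 − 0.58278) = 1.49695 − (0.00168)/(-0.61436) = 1.49968
f(1.49968) = -0.00110
s4 = 1.49968 − (-0.00110)·(1.49968 − 1.49695) / (-0.00110 − (-0.03158)) = 1.49968 − (0.00000)/(0.03049) = 1.49977

1.500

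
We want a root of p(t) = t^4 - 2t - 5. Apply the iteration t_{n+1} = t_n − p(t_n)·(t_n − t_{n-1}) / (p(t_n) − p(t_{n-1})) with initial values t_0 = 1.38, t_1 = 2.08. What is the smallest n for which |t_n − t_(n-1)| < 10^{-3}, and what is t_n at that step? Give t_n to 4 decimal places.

p(1.38) = -4.133261, p(2.08) = 9.557737
t_2 = 2.080000 − 9.557737·(0.700000)/(13.690998) = 1.591327;  |Δ| = 0.488673
p(1.591327) = -1.769996
t_3 = 1.591327 − (-1.769996)·(-0.488673)/(-11.327733) = 1.667684;  |Δ| = 0.076357
p(1.667684) = -0.600460
t_4 = 1.667684 − (-0.600460)·(0.076357)/(1.169536) = 1.706887;  |Δ| = 0.039203
p(1.706887) = 0.074494
t_5 = 1.706887 − 0.074494·(0.039203)/(0.674954) = 1.702560;  |Δ| = 0.004327
p(1.702560) = -0.002593
t_6 = 1.702560 − (-0.002593)·(-0.004327)/(-0.077087) = 1.702706;  |Δ| = 0.000146
|t_6 − t_5| = 0.000146 < 10^{-3}

n = 6, t_n = 1.7027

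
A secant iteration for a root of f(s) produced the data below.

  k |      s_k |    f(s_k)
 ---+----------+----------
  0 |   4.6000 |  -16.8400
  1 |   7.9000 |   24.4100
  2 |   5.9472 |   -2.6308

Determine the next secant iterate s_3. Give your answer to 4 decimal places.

s_3 = 5.9472 − (-2.6308)·(5.9472 − 7.9000) / (-2.6308 − 24.4100)
   = 5.9472 − (5.137426)/(-27.040800) = 6.137188

6.1372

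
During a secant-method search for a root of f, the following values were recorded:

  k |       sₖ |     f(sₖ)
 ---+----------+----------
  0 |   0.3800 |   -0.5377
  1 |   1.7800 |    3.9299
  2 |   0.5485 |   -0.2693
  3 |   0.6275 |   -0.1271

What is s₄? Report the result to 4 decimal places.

0.6981

s₄ = 0.6275 − (-0.1271)·(0.6275 − 0.5485) / (-0.1271 − (-0.2693))
   = 0.6275 − (-0.010041)/(0.142200) = 0.698111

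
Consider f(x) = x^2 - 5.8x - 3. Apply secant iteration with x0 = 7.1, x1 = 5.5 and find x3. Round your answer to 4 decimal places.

f(7.1) = 6.230000, f(5.5) = -4.650000
x2 = 5.500000 − (-4.650000)·(5.500000 − 7.100000) / (-4.650000 − 6.230000) = 5.500000 − (7.440000)/(-10.880000) = 6.183824
f(6.183824) = -0.626503
x3 = 6.183824 − (-0.626503)·(6.183824 − 5.500000) / (-0.626503 − (-4.650000)) = 6.183824 − (-0.428418)/(4.023497) = 6.290302

6.2903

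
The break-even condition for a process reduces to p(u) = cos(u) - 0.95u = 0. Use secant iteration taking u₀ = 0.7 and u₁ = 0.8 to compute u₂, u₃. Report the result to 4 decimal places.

p(0.7) = 0.099842, p(0.8) = -0.063293
u₂ = 0.800000 − (-0.063293)·(0.800000 − 0.700000) / (-0.063293 − 0.099842) = 0.800000 − (-0.006329)/(-0.163135) = 0.761202
p(0.761202) = 0.000865
u₃ = 0.761202 − 0.000865·(0.761202 − 0.800000) / (0.000865 − (-0.063293)) = 0.761202 − (-0.000034)/(0.064159) = 0.761725

0.7612, 0.7617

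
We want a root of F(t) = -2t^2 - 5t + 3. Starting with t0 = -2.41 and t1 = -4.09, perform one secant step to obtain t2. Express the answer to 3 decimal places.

F(-2.41) = 3.43380, F(-4.09) = -10.00620
t2 = -4.09000 − (-10.00620)·(-4.09000 − (-2.41000)) / (-10.00620 − 3.43380) = -4.09000 − (16.81042)/(-13.44000) = -2.83923

-2.839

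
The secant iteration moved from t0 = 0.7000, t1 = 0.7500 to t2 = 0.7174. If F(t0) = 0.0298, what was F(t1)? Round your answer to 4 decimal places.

-0.0558

The secant line through (0.7000, 0.0298) and (0.7500, F(t1)) crosses zero at t2 = 0.7174.
So (0.7000, 0.0298), (0.7500, F(t1)), (0.7174, 0) are collinear:
F(t1) = 0.0298 · (0.7500 − 0.7174) / (0.7000 − 0.7174) = 0.0298 · (0.032600)/(-0.017400) = -0.055832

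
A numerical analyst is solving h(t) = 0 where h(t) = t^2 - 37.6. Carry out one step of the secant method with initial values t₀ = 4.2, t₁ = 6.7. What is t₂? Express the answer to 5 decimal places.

6.03119

h(4.2) = -19.9600000, h(6.7) = 7.2900000
t₂ = 6.7000000 − 7.2900000·(6.7000000 − 4.2000000) / (7.2900000 − (-19.9600000)) = 6.7000000 − (18.2250000)/(27.2500000) = 6.0311927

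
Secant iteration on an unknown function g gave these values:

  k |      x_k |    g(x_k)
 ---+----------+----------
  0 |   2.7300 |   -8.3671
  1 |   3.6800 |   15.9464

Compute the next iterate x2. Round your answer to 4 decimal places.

x2 = 3.6800 − 15.9464·(3.6800 − 2.7300) / (15.9464 − (-8.3671))
   = 3.6800 − (15.149080)/(24.313500) = 3.056927

3.0569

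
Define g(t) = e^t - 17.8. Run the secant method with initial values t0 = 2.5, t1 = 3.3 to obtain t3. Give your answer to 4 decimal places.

g(2.5) = -5.617506, g(3.3) = 9.312639
t2 = 3.300000 − 9.312639·(3.300000 − 2.500000) / (9.312639 − (-5.617506)) = 3.300000 − (7.450111)/(14.930145) = 2.801002
g(2.801002) = -1.338866
t3 = 2.801002 − (-1.338866)·(2.801002 − 3.300000) / (-1.338866 − 9.312639) = 2.801002 − (0.668091)/(-10.651505) = 2.863725

2.8637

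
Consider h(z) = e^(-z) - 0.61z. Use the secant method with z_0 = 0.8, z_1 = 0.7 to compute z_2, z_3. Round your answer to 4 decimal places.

0.7643, 0.7638

h(0.8) = -0.038671, h(0.7) = 0.069585
z_2 = 0.700000 − 0.069585·(0.700000 − 0.800000) / (0.069585 − (-0.038671)) = 0.700000 − (-0.006959)/(0.108256) = 0.764278
h(0.764278) = -0.000540
z_3 = 0.764278 − (-0.000540)·(0.764278 − 0.700000) / (-0.000540 − 0.069585) = 0.764278 − (-0.000035)/(-0.070125) = 0.763783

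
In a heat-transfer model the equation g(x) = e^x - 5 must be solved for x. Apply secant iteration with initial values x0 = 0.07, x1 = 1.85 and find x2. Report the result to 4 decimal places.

g(0.07) = -3.927492, g(1.85) = 1.359820
x2 = 1.850000 − 1.359820·(1.850000 − 0.070000) / (1.359820 − (-3.927492)) = 1.850000 − (2.420479)/(5.287311) = 1.392210

1.3922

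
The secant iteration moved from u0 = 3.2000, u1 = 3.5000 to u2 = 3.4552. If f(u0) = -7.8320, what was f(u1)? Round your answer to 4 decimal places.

The secant line through (3.2000, -7.8320) and (3.5000, f(u1)) crosses zero at u2 = 3.4552.
So (3.2000, -7.8320), (3.5000, f(u1)), (3.4552, 0) are collinear:
f(u1) = -7.8320 · (3.5000 − 3.4552) / (3.2000 − 3.4552) = -7.8320 · (0.044800)/(-0.255200) = 1.374897

1.3749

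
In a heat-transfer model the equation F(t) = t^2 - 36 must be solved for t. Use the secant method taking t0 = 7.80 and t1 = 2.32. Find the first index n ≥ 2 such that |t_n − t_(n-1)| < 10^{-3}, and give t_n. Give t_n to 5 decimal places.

F(7.80) = 24.8400000, F(2.32) = -30.6176000
t2 = 2.3200000 − (-30.6176000)·(-5.4800000)/(-55.4576000) = 5.3454545;  |Δ| = 3.0254545
F(5.3454545) = -7.4261157
t3 = 5.3454545 − (-7.4261157)·(3.0254545)/(23.1914843) = 6.3142315;  |Δ| = 0.9687770
F(6.3142315) = 3.8695194
t4 = 6.3142315 − 3.8695194·(0.9687770)/(11.2956351) = 5.9823598;  |Δ| = 0.3318717
F(5.9823598) = -0.2113708
t5 = 5.9823598 − (-0.2113708)·(-0.3318717)/(-4.0808902) = 5.9995492;  |Δ| = 0.0171894
F(5.9995492) = -0.0054092
t6 = 5.9995492 − (-0.0054092)·(0.0171894)/(0.2059616) = 6.0000007;  |Δ| = 0.0004514
|t6 − t5| = 0.0004514 < 10^{-3}

n = 6, t_n = 6.00000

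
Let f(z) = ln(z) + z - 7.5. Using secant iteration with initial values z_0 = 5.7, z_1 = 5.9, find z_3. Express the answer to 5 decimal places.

5.75068

f(5.7) = -0.0595338, f(5.9) = 0.1749524
z_2 = 5.9000000 − 0.1749524·(5.9000000 − 5.7000000) / (0.1749524 − (-0.0595338)) = 5.9000000 − (0.0349905)/(0.2344862) = 5.7507781
f(5.7507781) = 0.0001133
z_3 = 5.7507781 − 0.0001133·(5.7507781 − 5.9000000) / (0.0001133 − 0.1749524) = 5.7507781 − (-0.0000169)/(-0.1748391) = 5.7506814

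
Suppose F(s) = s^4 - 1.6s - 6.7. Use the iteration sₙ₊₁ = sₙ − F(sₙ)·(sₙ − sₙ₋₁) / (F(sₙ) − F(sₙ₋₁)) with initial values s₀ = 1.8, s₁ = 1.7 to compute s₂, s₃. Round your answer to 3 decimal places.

1.754, 1.756

F(1.8) = 0.91760, F(1.7) = -1.06790
s₂ = 1.70000 − (-1.06790)·(1.70000 − 1.80000) / (-1.06790 − 0.91760) = 1.70000 − (0.10679)/(-1.98550) = 1.75378
F(1.75378) = -0.04575
s₃ = 1.75378 − (-0.04575)·(1.75378 − 1.70000) / (-0.04575 − (-1.06790)) = 1.75378 − (-0.00246)/(1.02215) = 1.75619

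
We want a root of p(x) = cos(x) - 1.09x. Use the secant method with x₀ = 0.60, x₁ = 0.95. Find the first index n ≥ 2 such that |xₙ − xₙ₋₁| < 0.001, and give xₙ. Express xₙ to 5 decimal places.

n = 4, xₙ = 0.70106

p(0.60) = 0.1713356, p(0.95) = -0.4538169
x₂ = 0.9500000 − (-0.4538169)·(0.3500000)/(-0.6251525) = 0.6959245;  |Δ| = 0.2540755
p(0.6959245) = 0.0089036
x₃ = 0.6959245 − 0.0089036·(-0.2540755)/(0.4627205) = 0.7008134;  |Δ| = 0.0048889
p(0.7008134) = 0.0004313
x₄ = 0.7008134 − 0.0004313·(0.0048889)/(-0.0084723) = 0.7010623;  |Δ| = 0.0002489
|x₄ − x₃| = 0.0002489 < 0.001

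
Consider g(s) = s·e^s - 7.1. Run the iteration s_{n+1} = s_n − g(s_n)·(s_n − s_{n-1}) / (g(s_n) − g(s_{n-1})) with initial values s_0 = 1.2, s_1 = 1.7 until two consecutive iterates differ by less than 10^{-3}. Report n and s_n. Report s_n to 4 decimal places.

n = 5, s_n = 1.5329

g(1.2) = -3.115860, g(1.7) = 2.205711
s_2 = 1.700000 − 2.205711·(0.500000)/(5.321570) = 1.492758;  |Δ| = 0.207242
g(1.492758) = -0.458202
s_3 = 1.492758 − (-0.458202)·(-0.207242)/(-2.663913) = 1.528404;  |Δ| = 0.035646
g(1.528404) = -0.052817
s_4 = 1.528404 − (-0.052817)·(0.035646)/(0.405386) = 1.533048;  |Δ| = 0.004644
g(1.533048) = 0.001502
s_5 = 1.533048 − 0.001502·(0.004644)/(0.054319) = 1.532920;  |Δ| = 0.000128
|s_5 − s_4| = 0.000128 < 10^{-3}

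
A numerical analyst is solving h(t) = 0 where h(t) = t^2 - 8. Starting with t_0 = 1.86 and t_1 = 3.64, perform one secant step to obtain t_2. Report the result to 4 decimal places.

h(1.86) = -4.540400, h(3.64) = 5.249600
t_2 = 3.640000 − 5.249600·(3.640000 − 1.860000) / (5.249600 − (-4.540400)) = 3.640000 − (9.344288)/(9.790000) = 2.685527

2.6855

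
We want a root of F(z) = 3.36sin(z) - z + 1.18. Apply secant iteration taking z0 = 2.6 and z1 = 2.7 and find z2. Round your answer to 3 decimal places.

2.679

F(2.6) = 0.31208, F(2.7) = -0.08400
z2 = 2.70000 − (-0.08400)·(2.70000 − 2.60000) / (-0.08400 − 0.31208) = 2.70000 − (-0.00840)/(-0.39609) = 2.67879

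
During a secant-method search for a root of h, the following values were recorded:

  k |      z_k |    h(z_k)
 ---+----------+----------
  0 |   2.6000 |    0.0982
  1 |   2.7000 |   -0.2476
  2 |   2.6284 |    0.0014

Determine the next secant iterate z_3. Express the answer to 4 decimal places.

2.6288

z_3 = 2.6284 − 0.0014·(2.6284 − 2.7000) / (0.0014 − (-0.2476))
   = 2.6284 − (-0.000100)/(0.249000) = 2.628803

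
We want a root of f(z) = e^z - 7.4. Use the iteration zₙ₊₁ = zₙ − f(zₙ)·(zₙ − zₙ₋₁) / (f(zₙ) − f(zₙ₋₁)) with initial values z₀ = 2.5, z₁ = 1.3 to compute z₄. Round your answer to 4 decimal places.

f(2.5) = 4.782494, f(1.3) = -3.730703
z₂ = 1.300000 − (-3.730703)·(1.300000 − 2.500000) / (-3.730703 − 4.782494) = 1.300000 − (4.476844)/(-8.513197) = 1.825871
f(1.825871) = -1.191800
z₃ = 1.825871 − (-1.191800)·(1.825871 − 1.300000) / (-1.191800 − (-3.730703)) = 1.825871 − (-0.626733)/(2.538904) = 2.072723
f(2.072723) = 0.546431
z₄ = 2.072723 − 0.546431·(2.072723 − 1.825871) / (0.546431 − (-1.191800)) = 2.072723 − (0.134887)/(1.738230) = 1.995122

1.9951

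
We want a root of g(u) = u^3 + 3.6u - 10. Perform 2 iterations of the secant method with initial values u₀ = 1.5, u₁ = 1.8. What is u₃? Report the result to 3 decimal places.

1.612

g(1.5) = -1.22500, g(1.8) = 2.31200
u₂ = 1.80000 − 2.31200·(1.80000 − 1.50000) / (2.31200 − (-1.22500)) = 1.80000 − (0.69360)/(3.53700) = 1.60390
g(1.60390) = -0.09992
u₃ = 1.60390 − (-0.09992)·(1.60390 − 1.80000) / (-0.09992 − 2.31200) = 1.60390 − (0.01959)/(-2.41192) = 1.61203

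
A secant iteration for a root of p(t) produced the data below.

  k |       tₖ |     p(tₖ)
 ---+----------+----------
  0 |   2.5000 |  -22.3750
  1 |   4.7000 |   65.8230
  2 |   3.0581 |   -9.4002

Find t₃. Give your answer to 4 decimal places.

t₃ = 3.0581 − (-9.4002)·(3.0581 − 4.7000) / (-9.4002 − 65.8230)
   = 3.0581 − (15.434188)/(-75.223200) = 3.263279

3.2633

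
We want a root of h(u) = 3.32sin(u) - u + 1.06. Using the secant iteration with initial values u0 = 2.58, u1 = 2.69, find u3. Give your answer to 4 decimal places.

2.6442

h(2.58) = 0.248016, h(2.69) = -0.181155
u2 = 2.690000 − (-0.181155)·(2.690000 − 2.580000) / (-0.181155 − 0.248016) = 2.690000 − (-0.019927)/(-0.429171) = 2.643568
h(2.643568) = 0.002364
u3 = 2.643568 − 0.002364·(2.643568 − 2.690000) / (0.002364 − (-0.181155)) = 2.643568 − (-0.000110)/(0.183519) = 2.644167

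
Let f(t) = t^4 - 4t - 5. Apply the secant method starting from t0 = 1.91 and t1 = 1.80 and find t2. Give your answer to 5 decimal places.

f(1.91) = 0.6686336, f(1.80) = -1.7024000
t2 = 1.8000000 − (-1.7024000)·(1.8000000 − 1.9100000) / (-1.7024000 − 0.6686336) = 1.8000000 − (0.1872640)/(-2.3710336) = 1.8789799

1.87898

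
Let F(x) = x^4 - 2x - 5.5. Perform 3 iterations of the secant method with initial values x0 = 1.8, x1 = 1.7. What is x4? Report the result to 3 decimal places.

F(1.8) = 1.39760, F(1.7) = -0.54790
x2 = 1.70000 − (-0.54790)·(1.70000 − 1.80000) / (-0.54790 − 1.39760) = 1.70000 − (0.05479)/(-1.94550) = 1.72816
F(1.72816) = -0.03687
x3 = 1.72816 − (-0.03687)·(1.72816 − 1.70000) / (-0.03687 − (-0.54790)) = 1.72816 − (-0.00104)/(0.51103) = 1.73019
F(1.73019) = 0.00109
x4 = 1.73019 − 0.00109·(1.73019 − 1.72816) / (0.00109 − (-0.03687)) = 1.73019 − (0.00000)/(0.03796) = 1.73014

1.730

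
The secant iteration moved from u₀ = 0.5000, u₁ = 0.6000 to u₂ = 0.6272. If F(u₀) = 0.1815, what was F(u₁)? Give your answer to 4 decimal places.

The secant line through (0.5000, 0.1815) and (0.6000, F(u₁)) crosses zero at u₂ = 0.6272.
So (0.5000, 0.1815), (0.6000, F(u₁)), (0.6272, 0) are collinear:
F(u₁) = 0.1815 · (0.6000 − 0.6272) / (0.5000 − 0.6272) = 0.1815 · (-0.027200)/(-0.127200) = 0.038811

0.0388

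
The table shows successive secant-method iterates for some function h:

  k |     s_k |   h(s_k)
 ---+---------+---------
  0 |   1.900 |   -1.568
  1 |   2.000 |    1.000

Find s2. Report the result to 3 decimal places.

s2 = 2.000 − 1.000·(2.000 − 1.900) / (1.000 − (-1.568))
   = 2.000 − (0.10000)/(2.56800) = 1.96106

1.961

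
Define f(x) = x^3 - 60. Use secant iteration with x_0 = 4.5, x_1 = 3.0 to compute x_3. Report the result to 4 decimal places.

f(4.5) = 31.125000, f(3.0) = -33.000000
x_2 = 3.000000 − (-33.000000)·(3.000000 − 4.500000) / (-33.000000 − 31.125000) = 3.000000 − (49.500000)/(-64.125000) = 3.771930
f(3.771930) = -6.335040
x_3 = 3.771930 − (-6.335040)·(3.771930 − 3.000000) / (-6.335040 − (-33.000000)) = 3.771930 − (-4.890206)/(26.664960) = 3.955324

3.9553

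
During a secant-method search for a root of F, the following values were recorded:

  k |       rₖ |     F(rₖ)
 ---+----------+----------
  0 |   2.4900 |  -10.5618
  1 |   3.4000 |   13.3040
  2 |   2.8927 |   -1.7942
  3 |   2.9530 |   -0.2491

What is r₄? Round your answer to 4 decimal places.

r₄ = 2.9530 − (-0.2491)·(2.9530 − 2.8927) / (-0.2491 − (-1.7942))
   = 2.9530 − (-0.015021)/(1.545100) = 2.962722

2.9627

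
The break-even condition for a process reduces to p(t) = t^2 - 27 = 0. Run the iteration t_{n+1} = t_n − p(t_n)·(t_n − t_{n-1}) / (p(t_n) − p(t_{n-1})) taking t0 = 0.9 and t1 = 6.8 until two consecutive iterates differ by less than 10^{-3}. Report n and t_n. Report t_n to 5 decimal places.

p(0.9) = -26.1900000, p(6.8) = 19.2400000
t2 = 6.8000000 − 19.2400000·(5.9000000)/(45.4300000) = 4.3012987;  |Δ| = 2.4987013
p(4.3012987) = -8.4988295
t3 = 4.3012987 − (-8.4988295)·(-2.4987013)/(-27.7388295) = 5.0668694;  |Δ| = 0.7655707
p(5.0668694) = -1.3268340
t4 = 5.0668694 − (-1.3268340)·(0.7655707)/(7.1719954) = 5.2085016;  |Δ| = 0.1416322
p(5.2085016) = 0.1284891
t5 = 5.2085016 − 0.1284891·(0.1416322)/(1.4553232) = 5.1959970;  |Δ| = 0.0125046
p(5.1959970) = -0.0016147
t6 = 5.1959970 − (-0.0016147)·(-0.0125046)/(-0.1301038) = 5.1961522;  |Δ| = 0.0001552
|t6 − t5| = 0.0001552 < 10^{-3}

n = 6, t_n = 5.19615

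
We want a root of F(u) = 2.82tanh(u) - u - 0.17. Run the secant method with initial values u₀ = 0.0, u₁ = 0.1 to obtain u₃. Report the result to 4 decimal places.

0.0938

F(0.0) = -0.170000, F(0.1) = 0.011064
u₂ = 0.100000 − 0.011064·(0.100000 − 0.000000) / (0.011064 − (-0.170000)) = 0.100000 − (0.001106)/(0.181064) = 0.093890
F(0.093890) = 0.000104
u₃ = 0.093890 − 0.000104·(0.093890 − 0.100000) / (0.000104 − 0.011064) = 0.093890 − (-0.000001)/(-0.010960) = 0.093832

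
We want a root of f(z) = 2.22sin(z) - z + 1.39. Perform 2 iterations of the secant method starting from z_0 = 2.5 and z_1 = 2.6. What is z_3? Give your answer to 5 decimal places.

2.57730

f(2.5) = 0.2186082, f(2.6) = -0.0655870
z_2 = 2.6000000 − (-0.0655870)·(2.6000000 − 2.5000000) / (-0.0655870 − 0.2186082) = 2.6000000 − (-0.0065587)/(-0.2841951) = 2.5769219
f(2.5769219) = 0.0010839
z_3 = 2.5769219 − 0.0010839·(2.5769219 − 2.6000000) / (0.0010839 − (-0.0655870)) = 2.5769219 − (-0.0000250)/(0.0666709) = 2.5772971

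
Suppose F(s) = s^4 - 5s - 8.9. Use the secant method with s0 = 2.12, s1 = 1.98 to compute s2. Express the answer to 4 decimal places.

F(2.12) = 0.699631, F(1.98) = -3.430464
s2 = 1.980000 − (-3.430464)·(1.980000 − 2.120000) / (-3.430464 − 0.699631) = 1.980000 − (0.480265)/(-4.130095) = 2.096284

2.0963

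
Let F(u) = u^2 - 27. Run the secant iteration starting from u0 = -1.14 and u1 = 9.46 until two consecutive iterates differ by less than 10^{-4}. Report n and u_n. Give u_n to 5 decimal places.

F(-1.14) = -25.7004000, F(9.46) = 62.4916000
u2 = 9.4600000 − 62.4916000·(10.6000000)/(88.1920000) = 1.9489904;  |Δ| = 7.5110096
F(1.9489904) = -23.2014365
u3 = 1.9489904 − (-23.2014365)·(-7.5110096)/(-85.6930365) = 3.9826003;  |Δ| = 2.0336100
F(3.9826003) = -11.1388945
u4 = 3.9826003 − (-11.1388945)·(2.0336100)/(12.0625420) = 5.8604936;  |Δ| = 1.8778933
F(5.8604936) = 7.3453858
u5 = 5.8604936 − 7.3453858·(1.8778933)/(18.4842803) = 5.1142460;  |Δ| = 0.7462477
F(5.1142460) = -0.8444879
u6 = 5.1142460 − (-0.8444879)·(-0.7462477)/(-8.1898737) = 5.1911943;  |Δ| = 0.0769483
F(5.1911943) = -0.0515015
u7 = 5.1911943 − (-0.0515015)·(0.0769483)/(0.7929864) = 5.1961918;  |Δ| = 0.0049975
F(5.1961918) = 0.0004095
u8 = 5.1961918 − 0.0004095·(0.0049975)/(0.0519110) = 5.1961524;  |Δ| = 0.0000394
|u8 − u7| = 0.0000394 < 10^{-4}

n = 8, u_n = 5.19615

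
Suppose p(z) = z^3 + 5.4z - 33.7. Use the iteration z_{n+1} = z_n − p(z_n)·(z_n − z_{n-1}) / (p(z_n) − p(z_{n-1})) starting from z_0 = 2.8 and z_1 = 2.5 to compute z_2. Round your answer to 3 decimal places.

2.673

p(2.8) = 3.37200, p(2.5) = -4.57500
z_2 = 2.50000 − (-4.57500)·(2.50000 − 2.80000) / (-4.57500 − 3.37200) = 2.50000 − (1.37250)/(-7.94700) = 2.67271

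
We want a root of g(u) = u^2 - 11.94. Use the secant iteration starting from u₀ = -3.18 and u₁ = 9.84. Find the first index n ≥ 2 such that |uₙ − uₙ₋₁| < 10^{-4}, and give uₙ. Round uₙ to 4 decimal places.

g(-3.18) = -1.827600, g(9.84) = 84.885600
u₂ = 9.840000 − 84.885600·(13.020000)/(86.713200) = -2.905586;  |Δ| = 12.745586
g(-2.905586) = -3.497572
u₃ = -2.905586 − (-3.497572)·(-12.745586)/(-88.383172) = -2.401207;  |Δ| = 0.504379
g(-2.401207) = -6.174207
u₄ = -2.401207 − (-6.174207)·(0.504379)/(-2.676634) = -3.564660;  |Δ| = 1.163454
g(-3.564660) = 0.766803
u₅ = -3.564660 − 0.766803·(-1.163454)/(6.941009) = -3.436129;  |Δ| = 0.128532
g(-3.436129) = -0.133020
u₆ = -3.436129 − (-0.133020)·(0.128532)/(-0.899823) = -3.455129;  |Δ| = 0.019001
g(-3.455129) = -0.002081
u₇ = -3.455129 − (-0.002081)·(-0.019001)/(0.130939) = -3.455431;  |Δ| = 0.000302
g(-3.455431) = 0.000006
u₈ = -3.455431 − 0.000006·(-0.000302)/(0.002087) = -3.455431;  |Δ| = 0.000001
|u₈ − u₇| = 0.000001 < 10^{-4}

n = 8, uₙ = -3.4554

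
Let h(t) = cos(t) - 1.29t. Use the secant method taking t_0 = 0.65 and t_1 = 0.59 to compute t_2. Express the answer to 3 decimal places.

0.627

h(0.65) = -0.04242, h(0.59) = 0.06984
t_2 = 0.59000 − 0.06984·(0.59000 − 0.65000) / (0.06984 − (-0.04242)) = 0.59000 − (-0.00419)/(0.11226) = 0.62733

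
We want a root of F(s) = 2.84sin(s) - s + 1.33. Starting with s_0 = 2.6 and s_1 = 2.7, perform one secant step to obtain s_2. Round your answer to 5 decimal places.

2.65539

F(2.6) = 0.1940239, F(2.7) = -0.1562411
s_2 = 2.7000000 − (-0.1562411)·(2.7000000 − 2.6000000) / (-0.1562411 − 0.1940239) = 2.7000000 − (-0.0156241)/(-0.3502650) = 2.6553935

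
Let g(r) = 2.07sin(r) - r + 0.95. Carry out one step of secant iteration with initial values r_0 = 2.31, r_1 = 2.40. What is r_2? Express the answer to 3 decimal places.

2.379

g(2.31) = 0.16974, g(2.40) = -0.05179
r_2 = 2.40000 − (-0.05179)·(2.40000 − 2.31000) / (-0.05179 − 0.16974) = 2.40000 − (-0.00466)/(-0.22153) = 2.37896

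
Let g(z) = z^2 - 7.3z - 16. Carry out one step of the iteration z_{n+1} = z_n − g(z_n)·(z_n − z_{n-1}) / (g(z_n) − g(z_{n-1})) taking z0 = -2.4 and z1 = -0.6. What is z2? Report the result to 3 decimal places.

-1.693

g(-2.4) = 7.28000, g(-0.6) = -11.26000
z2 = -0.60000 − (-11.26000)·(-0.60000 − (-2.40000)) / (-11.26000 − 7.28000) = -0.60000 − (-20.26800)/(-18.54000) = -1.69320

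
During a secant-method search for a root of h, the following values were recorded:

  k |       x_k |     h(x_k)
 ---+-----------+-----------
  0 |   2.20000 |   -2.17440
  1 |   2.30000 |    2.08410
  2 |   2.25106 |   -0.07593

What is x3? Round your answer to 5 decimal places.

x3 = 2.25106 − (-0.07593)·(2.25106 − 2.30000) / (-0.07593 − 2.08410)
   = 2.25106 − (0.0037160)/(-2.1600300) = 2.2527804

2.25278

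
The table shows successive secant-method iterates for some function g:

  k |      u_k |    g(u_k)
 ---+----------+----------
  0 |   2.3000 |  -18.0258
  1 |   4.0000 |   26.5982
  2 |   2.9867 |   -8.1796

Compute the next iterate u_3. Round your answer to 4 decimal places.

3.2250

u_3 = 2.9867 − (-8.1796)·(2.9867 − 4.0000) / (-8.1796 − 26.5982)
   = 2.9867 − (8.288389)/(-34.777800) = 3.225024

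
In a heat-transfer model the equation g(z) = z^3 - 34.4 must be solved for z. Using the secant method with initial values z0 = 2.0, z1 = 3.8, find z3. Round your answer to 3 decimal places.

3.215

g(2.0) = -26.40000, g(3.8) = 20.47200
z2 = 3.80000 − 20.47200·(3.80000 − 2.00000) / (20.47200 − (-26.40000)) = 3.80000 − (36.84960)/(46.87200) = 3.01382
g(3.01382) = -7.02501
z3 = 3.01382 − (-7.02501)·(3.01382 − 3.80000) / (-7.02501 − 20.47200) = 3.01382 − (5.52288)/(-27.49701) = 3.21468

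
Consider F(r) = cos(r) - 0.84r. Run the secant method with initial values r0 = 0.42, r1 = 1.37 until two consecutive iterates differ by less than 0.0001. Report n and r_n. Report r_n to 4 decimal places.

F(0.42) = 0.560289, F(1.37) = -0.951350
r2 = 1.370000 − (-0.951350)·(0.950000)/(-1.511639) = 0.772117;  |Δ| = 0.597883
F(0.772117) = 0.067856
r3 = 0.772117 − 0.067856·(-0.597883)/(1.019207) = 0.811923;  |Δ| = 0.039806
F(0.811923) = 0.006089
r4 = 0.811923 − 0.006089·(0.039806)/(-0.061767) = 0.815847;  |Δ| = 0.003924
F(0.815847) = -0.000060
r5 = 0.815847 − (-0.000060)·(0.003924)/(-0.006149) = 0.815809;  |Δ| = 0.000038
|r5 − r4| = 0.000038 < 0.0001

n = 5, r_n = 0.8158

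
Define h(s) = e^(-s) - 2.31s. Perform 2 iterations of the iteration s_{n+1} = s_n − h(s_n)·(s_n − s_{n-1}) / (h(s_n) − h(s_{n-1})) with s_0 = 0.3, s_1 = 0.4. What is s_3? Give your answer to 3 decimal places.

0.316

h(0.3) = 0.04782, h(0.4) = -0.25368
s_2 = 0.40000 − (-0.25368)·(0.40000 − 0.30000) / (-0.25368 − 0.04782) = 0.40000 − (-0.02537)/(-0.30150) = 0.31586
h(0.31586) = -0.00048
s_3 = 0.31586 − (-0.00048)·(0.31586 − 0.40000) / (-0.00048 − (-0.25368)) = 0.31586 − (0.00004)/(0.25320) = 0.31570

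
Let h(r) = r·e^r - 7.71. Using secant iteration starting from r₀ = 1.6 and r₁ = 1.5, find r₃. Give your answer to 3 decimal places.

1.583

h(1.6) = 0.21485, h(1.5) = -0.98747
r₂ = 1.50000 − (-0.98747)·(1.50000 − 1.60000) / (-0.98747 − 0.21485) = 1.50000 − (0.09875)/(-1.20232) = 1.58213
h(1.58213) = -0.01245
r₃ = 1.58213 − (-0.01245)·(1.58213 − 1.50000) / (-0.01245 − (-0.98747)) = 1.58213 − (-0.00102)/(0.97502) = 1.58318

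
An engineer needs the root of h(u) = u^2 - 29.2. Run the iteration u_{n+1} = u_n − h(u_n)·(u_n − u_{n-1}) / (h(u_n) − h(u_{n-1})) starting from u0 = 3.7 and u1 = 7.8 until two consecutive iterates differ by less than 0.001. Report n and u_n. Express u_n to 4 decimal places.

h(3.7) = -15.510000, h(7.8) = 31.640000
u2 = 7.800000 − 31.640000·(4.100000)/(47.150000) = 5.048696;  |Δ| = 2.751304
h(5.048696) = -3.710672
u3 = 5.048696 − (-3.710672)·(-2.751304)/(-35.350672) = 5.337493;  |Δ| = 0.288798
h(5.337493) = -0.711166
u4 = 5.337493 − (-0.711166)·(0.288798)/(2.999506) = 5.405966;  |Δ| = 0.068472
h(5.405966) = 0.024463
u5 = 5.405966 − 0.024463·(0.068472)/(0.735629) = 5.403688;  |Δ| = 0.002277
h(5.403688) = -0.000151
u6 = 5.403688 − (-0.000151)·(-0.002277)/(-0.024614) = 5.403702;  |Δ| = 0.000014
|u6 − u5| = 0.000014 < 0.001

n = 6, u_n = 5.4037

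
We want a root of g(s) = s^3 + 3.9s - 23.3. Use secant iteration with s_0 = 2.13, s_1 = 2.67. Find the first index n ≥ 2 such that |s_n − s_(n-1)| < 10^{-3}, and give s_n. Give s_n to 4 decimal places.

n = 5, s_n = 2.4055

g(2.13) = -5.329403, g(2.67) = 6.147163
s_2 = 2.670000 − 6.147163·(0.540000)/(11.476566) = 2.380761;  |Δ| = 0.289239
g(2.380761) = -0.520820
s_3 = 2.380761 − (-0.520820)·(-0.289239)/(-6.667983) = 2.403353;  |Δ| = 0.022592
g(2.403353) = -0.044904
s_4 = 2.403353 − (-0.044904)·(0.022592)/(0.475916) = 2.405485;  |Δ| = 0.002132
g(2.405485) = 0.000379
s_5 = 2.405485 − 0.000379·(0.002132)/(0.045283) = 2.405467;  |Δ| = 0.000018
|s_5 − s_4| = 0.000018 < 10^{-3}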